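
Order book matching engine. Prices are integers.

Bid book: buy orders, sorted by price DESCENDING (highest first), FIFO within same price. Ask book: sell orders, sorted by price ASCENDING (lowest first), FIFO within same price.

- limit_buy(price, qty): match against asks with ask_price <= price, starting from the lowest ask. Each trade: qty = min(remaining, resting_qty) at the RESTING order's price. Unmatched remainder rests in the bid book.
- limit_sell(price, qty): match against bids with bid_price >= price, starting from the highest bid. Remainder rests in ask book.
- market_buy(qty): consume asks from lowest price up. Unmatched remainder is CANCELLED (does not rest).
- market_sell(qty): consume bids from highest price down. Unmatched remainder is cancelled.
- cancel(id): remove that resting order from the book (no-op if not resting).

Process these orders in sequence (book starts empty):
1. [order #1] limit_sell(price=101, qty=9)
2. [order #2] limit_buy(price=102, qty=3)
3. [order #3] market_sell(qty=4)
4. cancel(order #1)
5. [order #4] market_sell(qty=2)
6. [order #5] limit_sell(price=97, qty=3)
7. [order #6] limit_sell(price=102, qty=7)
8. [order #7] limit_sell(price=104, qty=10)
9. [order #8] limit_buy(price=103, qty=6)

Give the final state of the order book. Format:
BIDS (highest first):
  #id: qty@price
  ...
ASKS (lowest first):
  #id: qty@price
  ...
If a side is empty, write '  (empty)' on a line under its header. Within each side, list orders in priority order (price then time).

After op 1 [order #1] limit_sell(price=101, qty=9): fills=none; bids=[-] asks=[#1:9@101]
After op 2 [order #2] limit_buy(price=102, qty=3): fills=#2x#1:3@101; bids=[-] asks=[#1:6@101]
After op 3 [order #3] market_sell(qty=4): fills=none; bids=[-] asks=[#1:6@101]
After op 4 cancel(order #1): fills=none; bids=[-] asks=[-]
After op 5 [order #4] market_sell(qty=2): fills=none; bids=[-] asks=[-]
After op 6 [order #5] limit_sell(price=97, qty=3): fills=none; bids=[-] asks=[#5:3@97]
After op 7 [order #6] limit_sell(price=102, qty=7): fills=none; bids=[-] asks=[#5:3@97 #6:7@102]
After op 8 [order #7] limit_sell(price=104, qty=10): fills=none; bids=[-] asks=[#5:3@97 #6:7@102 #7:10@104]
After op 9 [order #8] limit_buy(price=103, qty=6): fills=#8x#5:3@97 #8x#6:3@102; bids=[-] asks=[#6:4@102 #7:10@104]

Answer: BIDS (highest first):
  (empty)
ASKS (lowest first):
  #6: 4@102
  #7: 10@104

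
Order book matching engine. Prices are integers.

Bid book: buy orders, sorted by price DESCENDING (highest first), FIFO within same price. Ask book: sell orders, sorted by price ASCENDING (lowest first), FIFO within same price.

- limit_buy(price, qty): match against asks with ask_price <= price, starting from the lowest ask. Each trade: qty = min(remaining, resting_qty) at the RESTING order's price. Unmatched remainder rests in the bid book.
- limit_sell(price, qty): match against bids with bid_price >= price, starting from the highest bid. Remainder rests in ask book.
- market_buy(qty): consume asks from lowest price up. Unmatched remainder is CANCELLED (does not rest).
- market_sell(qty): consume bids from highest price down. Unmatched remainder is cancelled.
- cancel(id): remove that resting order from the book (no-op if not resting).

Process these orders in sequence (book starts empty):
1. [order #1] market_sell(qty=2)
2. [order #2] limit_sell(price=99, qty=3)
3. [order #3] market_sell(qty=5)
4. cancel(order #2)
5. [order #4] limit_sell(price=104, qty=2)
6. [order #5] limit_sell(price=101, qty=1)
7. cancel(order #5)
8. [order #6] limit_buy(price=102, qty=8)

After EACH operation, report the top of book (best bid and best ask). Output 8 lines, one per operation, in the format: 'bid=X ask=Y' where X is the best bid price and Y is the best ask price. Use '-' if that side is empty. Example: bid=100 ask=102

After op 1 [order #1] market_sell(qty=2): fills=none; bids=[-] asks=[-]
After op 2 [order #2] limit_sell(price=99, qty=3): fills=none; bids=[-] asks=[#2:3@99]
After op 3 [order #3] market_sell(qty=5): fills=none; bids=[-] asks=[#2:3@99]
After op 4 cancel(order #2): fills=none; bids=[-] asks=[-]
After op 5 [order #4] limit_sell(price=104, qty=2): fills=none; bids=[-] asks=[#4:2@104]
After op 6 [order #5] limit_sell(price=101, qty=1): fills=none; bids=[-] asks=[#5:1@101 #4:2@104]
After op 7 cancel(order #5): fills=none; bids=[-] asks=[#4:2@104]
After op 8 [order #6] limit_buy(price=102, qty=8): fills=none; bids=[#6:8@102] asks=[#4:2@104]

Answer: bid=- ask=-
bid=- ask=99
bid=- ask=99
bid=- ask=-
bid=- ask=104
bid=- ask=101
bid=- ask=104
bid=102 ask=104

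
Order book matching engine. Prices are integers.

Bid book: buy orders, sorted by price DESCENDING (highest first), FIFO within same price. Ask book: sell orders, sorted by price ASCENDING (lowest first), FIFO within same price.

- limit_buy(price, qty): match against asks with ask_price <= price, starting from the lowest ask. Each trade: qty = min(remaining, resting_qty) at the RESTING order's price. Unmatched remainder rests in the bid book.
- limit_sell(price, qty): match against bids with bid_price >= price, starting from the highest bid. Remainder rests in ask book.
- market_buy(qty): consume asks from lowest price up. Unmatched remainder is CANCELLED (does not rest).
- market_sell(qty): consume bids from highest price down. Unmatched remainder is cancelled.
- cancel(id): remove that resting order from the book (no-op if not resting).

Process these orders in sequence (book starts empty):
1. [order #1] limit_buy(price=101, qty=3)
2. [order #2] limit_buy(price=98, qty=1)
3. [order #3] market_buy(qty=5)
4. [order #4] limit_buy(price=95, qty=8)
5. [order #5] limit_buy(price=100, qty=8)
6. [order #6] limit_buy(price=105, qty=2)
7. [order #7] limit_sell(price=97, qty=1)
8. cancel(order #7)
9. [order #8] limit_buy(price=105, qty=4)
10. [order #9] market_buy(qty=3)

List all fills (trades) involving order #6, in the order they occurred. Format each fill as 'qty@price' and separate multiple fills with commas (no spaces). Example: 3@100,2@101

After op 1 [order #1] limit_buy(price=101, qty=3): fills=none; bids=[#1:3@101] asks=[-]
After op 2 [order #2] limit_buy(price=98, qty=1): fills=none; bids=[#1:3@101 #2:1@98] asks=[-]
After op 3 [order #3] market_buy(qty=5): fills=none; bids=[#1:3@101 #2:1@98] asks=[-]
After op 4 [order #4] limit_buy(price=95, qty=8): fills=none; bids=[#1:3@101 #2:1@98 #4:8@95] asks=[-]
After op 5 [order #5] limit_buy(price=100, qty=8): fills=none; bids=[#1:3@101 #5:8@100 #2:1@98 #4:8@95] asks=[-]
After op 6 [order #6] limit_buy(price=105, qty=2): fills=none; bids=[#6:2@105 #1:3@101 #5:8@100 #2:1@98 #4:8@95] asks=[-]
After op 7 [order #7] limit_sell(price=97, qty=1): fills=#6x#7:1@105; bids=[#6:1@105 #1:3@101 #5:8@100 #2:1@98 #4:8@95] asks=[-]
After op 8 cancel(order #7): fills=none; bids=[#6:1@105 #1:3@101 #5:8@100 #2:1@98 #4:8@95] asks=[-]
After op 9 [order #8] limit_buy(price=105, qty=4): fills=none; bids=[#6:1@105 #8:4@105 #1:3@101 #5:8@100 #2:1@98 #4:8@95] asks=[-]
After op 10 [order #9] market_buy(qty=3): fills=none; bids=[#6:1@105 #8:4@105 #1:3@101 #5:8@100 #2:1@98 #4:8@95] asks=[-]

Answer: 1@105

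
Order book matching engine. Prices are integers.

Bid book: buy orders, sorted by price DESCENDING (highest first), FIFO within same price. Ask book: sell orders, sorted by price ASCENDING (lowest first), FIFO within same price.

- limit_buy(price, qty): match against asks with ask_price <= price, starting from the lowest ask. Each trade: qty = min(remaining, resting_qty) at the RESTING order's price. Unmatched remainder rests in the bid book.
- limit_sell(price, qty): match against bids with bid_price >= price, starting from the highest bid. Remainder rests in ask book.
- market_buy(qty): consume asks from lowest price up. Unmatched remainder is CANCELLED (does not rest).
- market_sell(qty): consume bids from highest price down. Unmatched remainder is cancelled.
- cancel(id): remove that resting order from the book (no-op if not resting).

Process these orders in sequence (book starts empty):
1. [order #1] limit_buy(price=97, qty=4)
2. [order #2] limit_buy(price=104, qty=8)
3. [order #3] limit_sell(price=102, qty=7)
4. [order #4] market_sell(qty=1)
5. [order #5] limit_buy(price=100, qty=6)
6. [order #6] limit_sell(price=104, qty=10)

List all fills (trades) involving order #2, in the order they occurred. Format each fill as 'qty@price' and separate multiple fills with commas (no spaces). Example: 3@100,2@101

After op 1 [order #1] limit_buy(price=97, qty=4): fills=none; bids=[#1:4@97] asks=[-]
After op 2 [order #2] limit_buy(price=104, qty=8): fills=none; bids=[#2:8@104 #1:4@97] asks=[-]
After op 3 [order #3] limit_sell(price=102, qty=7): fills=#2x#3:7@104; bids=[#2:1@104 #1:4@97] asks=[-]
After op 4 [order #4] market_sell(qty=1): fills=#2x#4:1@104; bids=[#1:4@97] asks=[-]
After op 5 [order #5] limit_buy(price=100, qty=6): fills=none; bids=[#5:6@100 #1:4@97] asks=[-]
After op 6 [order #6] limit_sell(price=104, qty=10): fills=none; bids=[#5:6@100 #1:4@97] asks=[#6:10@104]

Answer: 7@104,1@104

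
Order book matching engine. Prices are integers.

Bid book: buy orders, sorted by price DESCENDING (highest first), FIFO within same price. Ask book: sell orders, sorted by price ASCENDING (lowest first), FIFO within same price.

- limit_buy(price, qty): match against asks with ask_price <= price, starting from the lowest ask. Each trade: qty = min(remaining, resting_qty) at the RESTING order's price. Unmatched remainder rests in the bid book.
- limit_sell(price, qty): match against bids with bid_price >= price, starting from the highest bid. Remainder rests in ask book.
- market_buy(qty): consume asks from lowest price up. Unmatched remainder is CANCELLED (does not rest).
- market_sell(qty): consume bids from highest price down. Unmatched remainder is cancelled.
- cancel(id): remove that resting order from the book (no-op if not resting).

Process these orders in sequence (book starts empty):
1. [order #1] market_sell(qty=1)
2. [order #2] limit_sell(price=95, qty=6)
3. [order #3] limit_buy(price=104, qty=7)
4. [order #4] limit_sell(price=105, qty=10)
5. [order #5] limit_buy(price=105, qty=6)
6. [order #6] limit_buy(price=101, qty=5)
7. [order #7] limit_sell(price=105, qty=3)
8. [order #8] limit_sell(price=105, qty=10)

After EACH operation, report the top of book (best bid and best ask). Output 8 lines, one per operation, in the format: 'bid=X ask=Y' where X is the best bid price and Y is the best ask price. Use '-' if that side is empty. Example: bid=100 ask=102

Answer: bid=- ask=-
bid=- ask=95
bid=104 ask=-
bid=104 ask=105
bid=104 ask=105
bid=104 ask=105
bid=104 ask=105
bid=104 ask=105

Derivation:
After op 1 [order #1] market_sell(qty=1): fills=none; bids=[-] asks=[-]
After op 2 [order #2] limit_sell(price=95, qty=6): fills=none; bids=[-] asks=[#2:6@95]
After op 3 [order #3] limit_buy(price=104, qty=7): fills=#3x#2:6@95; bids=[#3:1@104] asks=[-]
After op 4 [order #4] limit_sell(price=105, qty=10): fills=none; bids=[#3:1@104] asks=[#4:10@105]
After op 5 [order #5] limit_buy(price=105, qty=6): fills=#5x#4:6@105; bids=[#3:1@104] asks=[#4:4@105]
After op 6 [order #6] limit_buy(price=101, qty=5): fills=none; bids=[#3:1@104 #6:5@101] asks=[#4:4@105]
After op 7 [order #7] limit_sell(price=105, qty=3): fills=none; bids=[#3:1@104 #6:5@101] asks=[#4:4@105 #7:3@105]
After op 8 [order #8] limit_sell(price=105, qty=10): fills=none; bids=[#3:1@104 #6:5@101] asks=[#4:4@105 #7:3@105 #8:10@105]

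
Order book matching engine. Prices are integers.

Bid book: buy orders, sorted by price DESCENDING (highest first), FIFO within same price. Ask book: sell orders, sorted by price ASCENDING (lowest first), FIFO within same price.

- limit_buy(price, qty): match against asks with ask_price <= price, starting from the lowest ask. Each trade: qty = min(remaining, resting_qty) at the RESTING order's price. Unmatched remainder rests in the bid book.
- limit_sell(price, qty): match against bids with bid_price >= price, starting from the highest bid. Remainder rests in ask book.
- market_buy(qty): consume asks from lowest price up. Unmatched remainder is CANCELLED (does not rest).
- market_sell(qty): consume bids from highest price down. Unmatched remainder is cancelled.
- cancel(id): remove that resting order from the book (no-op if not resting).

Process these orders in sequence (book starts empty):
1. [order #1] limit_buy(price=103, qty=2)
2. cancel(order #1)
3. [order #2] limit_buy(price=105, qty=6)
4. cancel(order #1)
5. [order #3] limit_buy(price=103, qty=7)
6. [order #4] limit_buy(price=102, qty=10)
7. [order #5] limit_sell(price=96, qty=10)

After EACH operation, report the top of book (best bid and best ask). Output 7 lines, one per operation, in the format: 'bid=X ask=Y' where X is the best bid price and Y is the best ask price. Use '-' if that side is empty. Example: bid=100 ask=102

Answer: bid=103 ask=-
bid=- ask=-
bid=105 ask=-
bid=105 ask=-
bid=105 ask=-
bid=105 ask=-
bid=103 ask=-

Derivation:
After op 1 [order #1] limit_buy(price=103, qty=2): fills=none; bids=[#1:2@103] asks=[-]
After op 2 cancel(order #1): fills=none; bids=[-] asks=[-]
After op 3 [order #2] limit_buy(price=105, qty=6): fills=none; bids=[#2:6@105] asks=[-]
After op 4 cancel(order #1): fills=none; bids=[#2:6@105] asks=[-]
After op 5 [order #3] limit_buy(price=103, qty=7): fills=none; bids=[#2:6@105 #3:7@103] asks=[-]
After op 6 [order #4] limit_buy(price=102, qty=10): fills=none; bids=[#2:6@105 #3:7@103 #4:10@102] asks=[-]
After op 7 [order #5] limit_sell(price=96, qty=10): fills=#2x#5:6@105 #3x#5:4@103; bids=[#3:3@103 #4:10@102] asks=[-]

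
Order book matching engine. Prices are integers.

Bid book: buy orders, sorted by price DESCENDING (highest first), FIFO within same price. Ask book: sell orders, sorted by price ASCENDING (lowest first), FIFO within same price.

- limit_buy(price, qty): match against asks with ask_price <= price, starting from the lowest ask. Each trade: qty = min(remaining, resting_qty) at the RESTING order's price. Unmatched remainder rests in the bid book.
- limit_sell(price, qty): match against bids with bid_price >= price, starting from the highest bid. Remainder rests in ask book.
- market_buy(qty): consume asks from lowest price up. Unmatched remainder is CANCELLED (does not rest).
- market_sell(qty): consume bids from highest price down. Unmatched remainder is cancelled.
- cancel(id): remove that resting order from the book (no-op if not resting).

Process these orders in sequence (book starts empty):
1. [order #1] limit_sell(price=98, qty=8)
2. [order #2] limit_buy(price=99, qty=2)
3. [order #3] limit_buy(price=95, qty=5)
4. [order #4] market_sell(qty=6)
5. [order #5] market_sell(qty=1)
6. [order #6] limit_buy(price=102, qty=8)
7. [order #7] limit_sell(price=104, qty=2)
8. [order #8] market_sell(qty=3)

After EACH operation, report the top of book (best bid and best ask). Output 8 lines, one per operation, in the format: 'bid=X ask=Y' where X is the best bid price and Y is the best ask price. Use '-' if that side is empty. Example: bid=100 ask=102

After op 1 [order #1] limit_sell(price=98, qty=8): fills=none; bids=[-] asks=[#1:8@98]
After op 2 [order #2] limit_buy(price=99, qty=2): fills=#2x#1:2@98; bids=[-] asks=[#1:6@98]
After op 3 [order #3] limit_buy(price=95, qty=5): fills=none; bids=[#3:5@95] asks=[#1:6@98]
After op 4 [order #4] market_sell(qty=6): fills=#3x#4:5@95; bids=[-] asks=[#1:6@98]
After op 5 [order #5] market_sell(qty=1): fills=none; bids=[-] asks=[#1:6@98]
After op 6 [order #6] limit_buy(price=102, qty=8): fills=#6x#1:6@98; bids=[#6:2@102] asks=[-]
After op 7 [order #7] limit_sell(price=104, qty=2): fills=none; bids=[#6:2@102] asks=[#7:2@104]
After op 8 [order #8] market_sell(qty=3): fills=#6x#8:2@102; bids=[-] asks=[#7:2@104]

Answer: bid=- ask=98
bid=- ask=98
bid=95 ask=98
bid=- ask=98
bid=- ask=98
bid=102 ask=-
bid=102 ask=104
bid=- ask=104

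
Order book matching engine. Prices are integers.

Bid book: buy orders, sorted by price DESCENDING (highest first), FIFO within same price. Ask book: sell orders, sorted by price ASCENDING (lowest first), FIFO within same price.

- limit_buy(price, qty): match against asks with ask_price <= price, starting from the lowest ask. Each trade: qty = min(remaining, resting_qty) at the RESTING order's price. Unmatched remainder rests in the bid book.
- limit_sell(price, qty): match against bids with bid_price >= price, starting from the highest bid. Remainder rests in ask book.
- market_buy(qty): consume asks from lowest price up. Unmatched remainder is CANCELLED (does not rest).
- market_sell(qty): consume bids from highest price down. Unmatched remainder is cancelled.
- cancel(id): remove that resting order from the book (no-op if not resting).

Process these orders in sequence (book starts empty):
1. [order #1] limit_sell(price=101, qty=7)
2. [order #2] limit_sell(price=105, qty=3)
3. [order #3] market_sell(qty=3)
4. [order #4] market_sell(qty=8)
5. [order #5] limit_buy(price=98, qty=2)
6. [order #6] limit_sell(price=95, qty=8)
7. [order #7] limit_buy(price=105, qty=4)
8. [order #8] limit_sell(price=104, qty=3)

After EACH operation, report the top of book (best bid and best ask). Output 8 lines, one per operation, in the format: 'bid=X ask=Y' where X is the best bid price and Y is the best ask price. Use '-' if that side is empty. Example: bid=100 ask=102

Answer: bid=- ask=101
bid=- ask=101
bid=- ask=101
bid=- ask=101
bid=98 ask=101
bid=- ask=95
bid=- ask=95
bid=- ask=95

Derivation:
After op 1 [order #1] limit_sell(price=101, qty=7): fills=none; bids=[-] asks=[#1:7@101]
After op 2 [order #2] limit_sell(price=105, qty=3): fills=none; bids=[-] asks=[#1:7@101 #2:3@105]
After op 3 [order #3] market_sell(qty=3): fills=none; bids=[-] asks=[#1:7@101 #2:3@105]
After op 4 [order #4] market_sell(qty=8): fills=none; bids=[-] asks=[#1:7@101 #2:3@105]
After op 5 [order #5] limit_buy(price=98, qty=2): fills=none; bids=[#5:2@98] asks=[#1:7@101 #2:3@105]
After op 6 [order #6] limit_sell(price=95, qty=8): fills=#5x#6:2@98; bids=[-] asks=[#6:6@95 #1:7@101 #2:3@105]
After op 7 [order #7] limit_buy(price=105, qty=4): fills=#7x#6:4@95; bids=[-] asks=[#6:2@95 #1:7@101 #2:3@105]
After op 8 [order #8] limit_sell(price=104, qty=3): fills=none; bids=[-] asks=[#6:2@95 #1:7@101 #8:3@104 #2:3@105]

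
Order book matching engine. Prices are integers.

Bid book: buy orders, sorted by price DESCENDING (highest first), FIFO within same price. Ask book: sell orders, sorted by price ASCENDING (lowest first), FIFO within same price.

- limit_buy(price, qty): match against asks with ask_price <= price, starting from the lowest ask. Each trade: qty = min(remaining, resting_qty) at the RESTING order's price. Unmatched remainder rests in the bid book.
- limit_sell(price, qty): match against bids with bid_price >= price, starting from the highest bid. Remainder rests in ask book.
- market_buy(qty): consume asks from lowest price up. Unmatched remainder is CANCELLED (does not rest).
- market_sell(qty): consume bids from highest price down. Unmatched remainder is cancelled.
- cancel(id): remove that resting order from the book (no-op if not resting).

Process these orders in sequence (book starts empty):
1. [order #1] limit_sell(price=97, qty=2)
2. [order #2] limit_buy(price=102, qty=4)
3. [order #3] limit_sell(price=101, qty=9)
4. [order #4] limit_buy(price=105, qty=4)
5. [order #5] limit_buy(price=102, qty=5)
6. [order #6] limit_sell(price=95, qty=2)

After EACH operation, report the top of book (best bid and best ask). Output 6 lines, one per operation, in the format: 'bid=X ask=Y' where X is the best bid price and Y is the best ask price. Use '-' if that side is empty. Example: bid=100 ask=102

Answer: bid=- ask=97
bid=102 ask=-
bid=- ask=101
bid=- ask=101
bid=102 ask=-
bid=- ask=-

Derivation:
After op 1 [order #1] limit_sell(price=97, qty=2): fills=none; bids=[-] asks=[#1:2@97]
After op 2 [order #2] limit_buy(price=102, qty=4): fills=#2x#1:2@97; bids=[#2:2@102] asks=[-]
After op 3 [order #3] limit_sell(price=101, qty=9): fills=#2x#3:2@102; bids=[-] asks=[#3:7@101]
After op 4 [order #4] limit_buy(price=105, qty=4): fills=#4x#3:4@101; bids=[-] asks=[#3:3@101]
After op 5 [order #5] limit_buy(price=102, qty=5): fills=#5x#3:3@101; bids=[#5:2@102] asks=[-]
After op 6 [order #6] limit_sell(price=95, qty=2): fills=#5x#6:2@102; bids=[-] asks=[-]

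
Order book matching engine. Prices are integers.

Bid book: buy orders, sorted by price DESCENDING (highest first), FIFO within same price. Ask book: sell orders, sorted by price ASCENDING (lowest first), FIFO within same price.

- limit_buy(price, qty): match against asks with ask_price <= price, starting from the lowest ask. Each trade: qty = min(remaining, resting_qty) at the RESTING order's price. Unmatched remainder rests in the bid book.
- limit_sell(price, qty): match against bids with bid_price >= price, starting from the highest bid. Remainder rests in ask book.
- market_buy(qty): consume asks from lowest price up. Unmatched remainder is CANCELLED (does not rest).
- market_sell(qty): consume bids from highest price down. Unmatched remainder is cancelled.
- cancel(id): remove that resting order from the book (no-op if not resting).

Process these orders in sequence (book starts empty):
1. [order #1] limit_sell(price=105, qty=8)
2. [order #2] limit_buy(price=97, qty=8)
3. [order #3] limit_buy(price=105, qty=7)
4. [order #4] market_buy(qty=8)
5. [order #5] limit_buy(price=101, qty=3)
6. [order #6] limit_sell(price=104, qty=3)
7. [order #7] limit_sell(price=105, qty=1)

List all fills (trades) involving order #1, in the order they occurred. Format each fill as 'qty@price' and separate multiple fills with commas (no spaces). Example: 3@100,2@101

After op 1 [order #1] limit_sell(price=105, qty=8): fills=none; bids=[-] asks=[#1:8@105]
After op 2 [order #2] limit_buy(price=97, qty=8): fills=none; bids=[#2:8@97] asks=[#1:8@105]
After op 3 [order #3] limit_buy(price=105, qty=7): fills=#3x#1:7@105; bids=[#2:8@97] asks=[#1:1@105]
After op 4 [order #4] market_buy(qty=8): fills=#4x#1:1@105; bids=[#2:8@97] asks=[-]
After op 5 [order #5] limit_buy(price=101, qty=3): fills=none; bids=[#5:3@101 #2:8@97] asks=[-]
After op 6 [order #6] limit_sell(price=104, qty=3): fills=none; bids=[#5:3@101 #2:8@97] asks=[#6:3@104]
After op 7 [order #7] limit_sell(price=105, qty=1): fills=none; bids=[#5:3@101 #2:8@97] asks=[#6:3@104 #7:1@105]

Answer: 7@105,1@105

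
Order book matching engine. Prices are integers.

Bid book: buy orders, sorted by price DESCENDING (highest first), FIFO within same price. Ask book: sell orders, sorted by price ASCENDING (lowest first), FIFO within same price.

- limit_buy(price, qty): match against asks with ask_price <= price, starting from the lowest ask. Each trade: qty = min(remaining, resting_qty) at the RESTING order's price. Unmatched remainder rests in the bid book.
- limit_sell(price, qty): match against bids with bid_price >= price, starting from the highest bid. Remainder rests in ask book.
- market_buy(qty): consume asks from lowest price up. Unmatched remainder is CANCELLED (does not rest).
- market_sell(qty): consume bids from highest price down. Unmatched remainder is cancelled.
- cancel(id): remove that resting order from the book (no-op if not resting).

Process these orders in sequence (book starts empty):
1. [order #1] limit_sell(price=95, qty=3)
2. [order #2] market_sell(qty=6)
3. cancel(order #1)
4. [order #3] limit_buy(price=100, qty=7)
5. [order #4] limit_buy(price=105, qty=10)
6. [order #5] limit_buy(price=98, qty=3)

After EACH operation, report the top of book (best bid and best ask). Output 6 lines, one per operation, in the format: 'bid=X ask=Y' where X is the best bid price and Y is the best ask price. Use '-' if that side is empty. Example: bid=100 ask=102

Answer: bid=- ask=95
bid=- ask=95
bid=- ask=-
bid=100 ask=-
bid=105 ask=-
bid=105 ask=-

Derivation:
After op 1 [order #1] limit_sell(price=95, qty=3): fills=none; bids=[-] asks=[#1:3@95]
After op 2 [order #2] market_sell(qty=6): fills=none; bids=[-] asks=[#1:3@95]
After op 3 cancel(order #1): fills=none; bids=[-] asks=[-]
After op 4 [order #3] limit_buy(price=100, qty=7): fills=none; bids=[#3:7@100] asks=[-]
After op 5 [order #4] limit_buy(price=105, qty=10): fills=none; bids=[#4:10@105 #3:7@100] asks=[-]
After op 6 [order #5] limit_buy(price=98, qty=3): fills=none; bids=[#4:10@105 #3:7@100 #5:3@98] asks=[-]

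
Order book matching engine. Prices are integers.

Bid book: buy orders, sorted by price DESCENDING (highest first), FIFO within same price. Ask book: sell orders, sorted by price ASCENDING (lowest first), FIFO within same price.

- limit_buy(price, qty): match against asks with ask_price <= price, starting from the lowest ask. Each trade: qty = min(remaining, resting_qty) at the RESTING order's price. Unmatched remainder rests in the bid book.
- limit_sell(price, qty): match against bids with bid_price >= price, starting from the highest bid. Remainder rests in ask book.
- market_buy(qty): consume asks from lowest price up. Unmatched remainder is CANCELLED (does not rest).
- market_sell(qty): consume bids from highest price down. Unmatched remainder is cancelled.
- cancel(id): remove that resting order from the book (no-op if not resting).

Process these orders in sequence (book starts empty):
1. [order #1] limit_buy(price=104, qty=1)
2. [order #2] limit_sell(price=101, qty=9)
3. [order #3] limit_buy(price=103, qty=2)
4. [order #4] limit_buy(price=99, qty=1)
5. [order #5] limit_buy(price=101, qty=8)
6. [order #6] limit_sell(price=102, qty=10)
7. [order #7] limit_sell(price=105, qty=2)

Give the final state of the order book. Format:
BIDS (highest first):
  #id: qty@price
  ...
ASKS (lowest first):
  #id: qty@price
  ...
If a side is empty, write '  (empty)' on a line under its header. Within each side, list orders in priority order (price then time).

After op 1 [order #1] limit_buy(price=104, qty=1): fills=none; bids=[#1:1@104] asks=[-]
After op 2 [order #2] limit_sell(price=101, qty=9): fills=#1x#2:1@104; bids=[-] asks=[#2:8@101]
After op 3 [order #3] limit_buy(price=103, qty=2): fills=#3x#2:2@101; bids=[-] asks=[#2:6@101]
After op 4 [order #4] limit_buy(price=99, qty=1): fills=none; bids=[#4:1@99] asks=[#2:6@101]
After op 5 [order #5] limit_buy(price=101, qty=8): fills=#5x#2:6@101; bids=[#5:2@101 #4:1@99] asks=[-]
After op 6 [order #6] limit_sell(price=102, qty=10): fills=none; bids=[#5:2@101 #4:1@99] asks=[#6:10@102]
After op 7 [order #7] limit_sell(price=105, qty=2): fills=none; bids=[#5:2@101 #4:1@99] asks=[#6:10@102 #7:2@105]

Answer: BIDS (highest first):
  #5: 2@101
  #4: 1@99
ASKS (lowest first):
  #6: 10@102
  #7: 2@105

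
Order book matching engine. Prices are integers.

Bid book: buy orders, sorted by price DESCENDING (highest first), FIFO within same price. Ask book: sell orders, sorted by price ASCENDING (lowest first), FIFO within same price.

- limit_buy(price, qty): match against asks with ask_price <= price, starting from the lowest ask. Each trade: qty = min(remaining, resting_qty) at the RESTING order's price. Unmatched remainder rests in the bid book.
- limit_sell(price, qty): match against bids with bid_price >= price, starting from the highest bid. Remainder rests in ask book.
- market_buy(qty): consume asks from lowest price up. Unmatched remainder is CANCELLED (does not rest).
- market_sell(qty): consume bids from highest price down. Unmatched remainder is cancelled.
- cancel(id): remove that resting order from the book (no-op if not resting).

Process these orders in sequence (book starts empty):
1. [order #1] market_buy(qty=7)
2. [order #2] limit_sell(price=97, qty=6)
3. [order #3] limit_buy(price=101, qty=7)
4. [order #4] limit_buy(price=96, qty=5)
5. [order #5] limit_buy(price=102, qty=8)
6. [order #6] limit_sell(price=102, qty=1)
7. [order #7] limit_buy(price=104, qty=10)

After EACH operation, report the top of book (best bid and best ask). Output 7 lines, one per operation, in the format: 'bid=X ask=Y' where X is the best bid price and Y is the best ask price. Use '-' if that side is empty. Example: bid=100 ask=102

Answer: bid=- ask=-
bid=- ask=97
bid=101 ask=-
bid=101 ask=-
bid=102 ask=-
bid=102 ask=-
bid=104 ask=-

Derivation:
After op 1 [order #1] market_buy(qty=7): fills=none; bids=[-] asks=[-]
After op 2 [order #2] limit_sell(price=97, qty=6): fills=none; bids=[-] asks=[#2:6@97]
After op 3 [order #3] limit_buy(price=101, qty=7): fills=#3x#2:6@97; bids=[#3:1@101] asks=[-]
After op 4 [order #4] limit_buy(price=96, qty=5): fills=none; bids=[#3:1@101 #4:5@96] asks=[-]
After op 5 [order #5] limit_buy(price=102, qty=8): fills=none; bids=[#5:8@102 #3:1@101 #4:5@96] asks=[-]
After op 6 [order #6] limit_sell(price=102, qty=1): fills=#5x#6:1@102; bids=[#5:7@102 #3:1@101 #4:5@96] asks=[-]
After op 7 [order #7] limit_buy(price=104, qty=10): fills=none; bids=[#7:10@104 #5:7@102 #3:1@101 #4:5@96] asks=[-]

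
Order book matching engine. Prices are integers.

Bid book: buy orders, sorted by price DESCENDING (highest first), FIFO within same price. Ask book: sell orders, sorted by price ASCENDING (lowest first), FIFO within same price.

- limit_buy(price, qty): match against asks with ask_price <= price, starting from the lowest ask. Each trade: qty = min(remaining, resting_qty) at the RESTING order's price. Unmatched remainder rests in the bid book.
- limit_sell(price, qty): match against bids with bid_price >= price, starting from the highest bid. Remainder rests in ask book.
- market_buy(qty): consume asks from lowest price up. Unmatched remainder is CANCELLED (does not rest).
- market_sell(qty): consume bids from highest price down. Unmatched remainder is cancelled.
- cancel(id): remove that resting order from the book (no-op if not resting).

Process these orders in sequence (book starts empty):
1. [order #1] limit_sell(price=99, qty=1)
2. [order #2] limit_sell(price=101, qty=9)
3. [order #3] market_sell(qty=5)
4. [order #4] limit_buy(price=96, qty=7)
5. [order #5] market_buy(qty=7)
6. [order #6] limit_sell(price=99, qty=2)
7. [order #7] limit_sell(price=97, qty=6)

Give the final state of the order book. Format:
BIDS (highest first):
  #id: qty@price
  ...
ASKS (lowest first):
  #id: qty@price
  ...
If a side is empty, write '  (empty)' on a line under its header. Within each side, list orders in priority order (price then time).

After op 1 [order #1] limit_sell(price=99, qty=1): fills=none; bids=[-] asks=[#1:1@99]
After op 2 [order #2] limit_sell(price=101, qty=9): fills=none; bids=[-] asks=[#1:1@99 #2:9@101]
After op 3 [order #3] market_sell(qty=5): fills=none; bids=[-] asks=[#1:1@99 #2:9@101]
After op 4 [order #4] limit_buy(price=96, qty=7): fills=none; bids=[#4:7@96] asks=[#1:1@99 #2:9@101]
After op 5 [order #5] market_buy(qty=7): fills=#5x#1:1@99 #5x#2:6@101; bids=[#4:7@96] asks=[#2:3@101]
After op 6 [order #6] limit_sell(price=99, qty=2): fills=none; bids=[#4:7@96] asks=[#6:2@99 #2:3@101]
After op 7 [order #7] limit_sell(price=97, qty=6): fills=none; bids=[#4:7@96] asks=[#7:6@97 #6:2@99 #2:3@101]

Answer: BIDS (highest first):
  #4: 7@96
ASKS (lowest first):
  #7: 6@97
  #6: 2@99
  #2: 3@101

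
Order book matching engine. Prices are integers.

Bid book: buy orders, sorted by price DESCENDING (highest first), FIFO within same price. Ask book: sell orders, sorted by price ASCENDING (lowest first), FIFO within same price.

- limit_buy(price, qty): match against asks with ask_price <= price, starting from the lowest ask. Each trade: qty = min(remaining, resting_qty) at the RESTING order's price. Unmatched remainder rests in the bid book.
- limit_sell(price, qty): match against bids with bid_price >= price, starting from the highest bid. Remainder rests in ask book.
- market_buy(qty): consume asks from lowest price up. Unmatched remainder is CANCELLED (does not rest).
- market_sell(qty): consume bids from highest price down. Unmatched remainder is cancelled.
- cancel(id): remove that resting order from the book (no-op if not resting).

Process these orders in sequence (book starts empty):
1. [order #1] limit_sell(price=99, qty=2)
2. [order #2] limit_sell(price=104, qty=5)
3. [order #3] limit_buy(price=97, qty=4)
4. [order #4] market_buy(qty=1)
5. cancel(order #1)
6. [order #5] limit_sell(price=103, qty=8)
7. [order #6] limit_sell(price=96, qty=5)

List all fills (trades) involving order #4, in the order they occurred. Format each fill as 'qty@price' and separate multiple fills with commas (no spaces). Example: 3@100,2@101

Answer: 1@99

Derivation:
After op 1 [order #1] limit_sell(price=99, qty=2): fills=none; bids=[-] asks=[#1:2@99]
After op 2 [order #2] limit_sell(price=104, qty=5): fills=none; bids=[-] asks=[#1:2@99 #2:5@104]
After op 3 [order #3] limit_buy(price=97, qty=4): fills=none; bids=[#3:4@97] asks=[#1:2@99 #2:5@104]
After op 4 [order #4] market_buy(qty=1): fills=#4x#1:1@99; bids=[#3:4@97] asks=[#1:1@99 #2:5@104]
After op 5 cancel(order #1): fills=none; bids=[#3:4@97] asks=[#2:5@104]
After op 6 [order #5] limit_sell(price=103, qty=8): fills=none; bids=[#3:4@97] asks=[#5:8@103 #2:5@104]
After op 7 [order #6] limit_sell(price=96, qty=5): fills=#3x#6:4@97; bids=[-] asks=[#6:1@96 #5:8@103 #2:5@104]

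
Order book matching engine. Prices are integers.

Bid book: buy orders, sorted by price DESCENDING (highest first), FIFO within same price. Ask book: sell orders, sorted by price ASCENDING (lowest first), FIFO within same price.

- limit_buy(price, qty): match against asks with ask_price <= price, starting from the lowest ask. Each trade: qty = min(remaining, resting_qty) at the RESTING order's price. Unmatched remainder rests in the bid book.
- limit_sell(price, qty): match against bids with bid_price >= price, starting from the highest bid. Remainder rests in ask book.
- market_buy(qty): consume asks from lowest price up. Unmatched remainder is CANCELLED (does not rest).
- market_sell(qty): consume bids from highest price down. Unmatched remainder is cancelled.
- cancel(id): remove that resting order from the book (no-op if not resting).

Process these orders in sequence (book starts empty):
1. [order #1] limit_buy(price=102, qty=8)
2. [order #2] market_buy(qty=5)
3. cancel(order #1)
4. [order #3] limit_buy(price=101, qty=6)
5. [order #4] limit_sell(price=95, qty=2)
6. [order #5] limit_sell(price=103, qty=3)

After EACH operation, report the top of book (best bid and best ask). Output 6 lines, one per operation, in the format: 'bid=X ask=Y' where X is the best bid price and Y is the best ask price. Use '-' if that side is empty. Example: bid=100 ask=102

After op 1 [order #1] limit_buy(price=102, qty=8): fills=none; bids=[#1:8@102] asks=[-]
After op 2 [order #2] market_buy(qty=5): fills=none; bids=[#1:8@102] asks=[-]
After op 3 cancel(order #1): fills=none; bids=[-] asks=[-]
After op 4 [order #3] limit_buy(price=101, qty=6): fills=none; bids=[#3:6@101] asks=[-]
After op 5 [order #4] limit_sell(price=95, qty=2): fills=#3x#4:2@101; bids=[#3:4@101] asks=[-]
After op 6 [order #5] limit_sell(price=103, qty=3): fills=none; bids=[#3:4@101] asks=[#5:3@103]

Answer: bid=102 ask=-
bid=102 ask=-
bid=- ask=-
bid=101 ask=-
bid=101 ask=-
bid=101 ask=103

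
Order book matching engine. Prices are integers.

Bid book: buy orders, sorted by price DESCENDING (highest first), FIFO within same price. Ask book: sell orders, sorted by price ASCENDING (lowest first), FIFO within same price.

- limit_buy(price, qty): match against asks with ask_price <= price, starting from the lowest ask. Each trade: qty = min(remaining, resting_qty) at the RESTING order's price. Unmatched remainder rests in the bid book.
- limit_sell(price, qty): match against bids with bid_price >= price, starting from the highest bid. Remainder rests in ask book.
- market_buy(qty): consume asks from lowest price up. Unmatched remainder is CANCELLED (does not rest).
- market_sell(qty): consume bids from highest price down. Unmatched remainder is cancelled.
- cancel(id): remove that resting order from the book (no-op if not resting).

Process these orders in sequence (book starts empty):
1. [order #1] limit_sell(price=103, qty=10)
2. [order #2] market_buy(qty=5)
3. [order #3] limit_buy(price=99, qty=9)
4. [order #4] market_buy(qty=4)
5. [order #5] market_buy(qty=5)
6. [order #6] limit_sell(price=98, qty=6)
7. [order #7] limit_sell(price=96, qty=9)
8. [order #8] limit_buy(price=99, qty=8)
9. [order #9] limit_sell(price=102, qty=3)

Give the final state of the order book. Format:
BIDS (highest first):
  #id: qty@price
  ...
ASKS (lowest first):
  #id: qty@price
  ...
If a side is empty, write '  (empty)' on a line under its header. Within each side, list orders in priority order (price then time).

After op 1 [order #1] limit_sell(price=103, qty=10): fills=none; bids=[-] asks=[#1:10@103]
After op 2 [order #2] market_buy(qty=5): fills=#2x#1:5@103; bids=[-] asks=[#1:5@103]
After op 3 [order #3] limit_buy(price=99, qty=9): fills=none; bids=[#3:9@99] asks=[#1:5@103]
After op 4 [order #4] market_buy(qty=4): fills=#4x#1:4@103; bids=[#3:9@99] asks=[#1:1@103]
After op 5 [order #5] market_buy(qty=5): fills=#5x#1:1@103; bids=[#3:9@99] asks=[-]
After op 6 [order #6] limit_sell(price=98, qty=6): fills=#3x#6:6@99; bids=[#3:3@99] asks=[-]
After op 7 [order #7] limit_sell(price=96, qty=9): fills=#3x#7:3@99; bids=[-] asks=[#7:6@96]
After op 8 [order #8] limit_buy(price=99, qty=8): fills=#8x#7:6@96; bids=[#8:2@99] asks=[-]
After op 9 [order #9] limit_sell(price=102, qty=3): fills=none; bids=[#8:2@99] asks=[#9:3@102]

Answer: BIDS (highest first):
  #8: 2@99
ASKS (lowest first):
  #9: 3@102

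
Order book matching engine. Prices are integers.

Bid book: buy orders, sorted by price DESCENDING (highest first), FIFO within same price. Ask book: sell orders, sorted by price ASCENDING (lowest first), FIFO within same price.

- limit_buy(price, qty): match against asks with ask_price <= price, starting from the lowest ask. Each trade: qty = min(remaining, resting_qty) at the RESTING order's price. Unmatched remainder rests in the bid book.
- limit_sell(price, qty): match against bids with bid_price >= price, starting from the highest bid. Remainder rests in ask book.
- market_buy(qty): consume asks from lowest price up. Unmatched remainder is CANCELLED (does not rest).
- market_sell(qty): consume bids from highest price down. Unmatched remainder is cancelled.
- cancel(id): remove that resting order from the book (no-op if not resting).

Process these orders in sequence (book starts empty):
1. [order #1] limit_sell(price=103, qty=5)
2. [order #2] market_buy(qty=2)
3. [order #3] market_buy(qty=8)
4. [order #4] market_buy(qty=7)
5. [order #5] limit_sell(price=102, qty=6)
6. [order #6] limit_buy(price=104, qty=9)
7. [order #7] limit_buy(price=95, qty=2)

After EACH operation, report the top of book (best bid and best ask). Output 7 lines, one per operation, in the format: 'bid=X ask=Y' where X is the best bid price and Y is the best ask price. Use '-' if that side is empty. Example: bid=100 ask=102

Answer: bid=- ask=103
bid=- ask=103
bid=- ask=-
bid=- ask=-
bid=- ask=102
bid=104 ask=-
bid=104 ask=-

Derivation:
After op 1 [order #1] limit_sell(price=103, qty=5): fills=none; bids=[-] asks=[#1:5@103]
After op 2 [order #2] market_buy(qty=2): fills=#2x#1:2@103; bids=[-] asks=[#1:3@103]
After op 3 [order #3] market_buy(qty=8): fills=#3x#1:3@103; bids=[-] asks=[-]
After op 4 [order #4] market_buy(qty=7): fills=none; bids=[-] asks=[-]
After op 5 [order #5] limit_sell(price=102, qty=6): fills=none; bids=[-] asks=[#5:6@102]
After op 6 [order #6] limit_buy(price=104, qty=9): fills=#6x#5:6@102; bids=[#6:3@104] asks=[-]
After op 7 [order #7] limit_buy(price=95, qty=2): fills=none; bids=[#6:3@104 #7:2@95] asks=[-]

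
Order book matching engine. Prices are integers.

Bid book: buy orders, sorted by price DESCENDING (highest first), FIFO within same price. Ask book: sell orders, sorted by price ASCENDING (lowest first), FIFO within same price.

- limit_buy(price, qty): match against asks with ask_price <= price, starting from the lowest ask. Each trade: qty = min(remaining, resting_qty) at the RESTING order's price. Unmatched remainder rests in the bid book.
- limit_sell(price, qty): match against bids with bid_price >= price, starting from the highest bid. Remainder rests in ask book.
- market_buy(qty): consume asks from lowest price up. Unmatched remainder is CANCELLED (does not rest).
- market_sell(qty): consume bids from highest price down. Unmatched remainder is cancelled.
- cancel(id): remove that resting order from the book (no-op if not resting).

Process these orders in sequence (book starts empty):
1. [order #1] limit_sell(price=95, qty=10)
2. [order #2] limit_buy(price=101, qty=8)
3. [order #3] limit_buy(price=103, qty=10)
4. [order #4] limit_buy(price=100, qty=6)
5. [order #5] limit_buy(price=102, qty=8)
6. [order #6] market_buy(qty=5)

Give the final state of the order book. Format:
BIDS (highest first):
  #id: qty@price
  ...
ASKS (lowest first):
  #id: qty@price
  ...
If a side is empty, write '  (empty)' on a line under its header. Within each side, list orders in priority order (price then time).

Answer: BIDS (highest first):
  #3: 8@103
  #5: 8@102
  #4: 6@100
ASKS (lowest first):
  (empty)

Derivation:
After op 1 [order #1] limit_sell(price=95, qty=10): fills=none; bids=[-] asks=[#1:10@95]
After op 2 [order #2] limit_buy(price=101, qty=8): fills=#2x#1:8@95; bids=[-] asks=[#1:2@95]
After op 3 [order #3] limit_buy(price=103, qty=10): fills=#3x#1:2@95; bids=[#3:8@103] asks=[-]
After op 4 [order #4] limit_buy(price=100, qty=6): fills=none; bids=[#3:8@103 #4:6@100] asks=[-]
After op 5 [order #5] limit_buy(price=102, qty=8): fills=none; bids=[#3:8@103 #5:8@102 #4:6@100] asks=[-]
After op 6 [order #6] market_buy(qty=5): fills=none; bids=[#3:8@103 #5:8@102 #4:6@100] asks=[-]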